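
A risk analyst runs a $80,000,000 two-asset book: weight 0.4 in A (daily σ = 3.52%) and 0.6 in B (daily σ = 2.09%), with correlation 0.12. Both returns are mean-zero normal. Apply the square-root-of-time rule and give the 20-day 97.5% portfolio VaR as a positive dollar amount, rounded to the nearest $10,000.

$13,990,000

σ_p = √(0.4²·3.52² + 0.6²·2.09² + 2·0.12·0.4·0.6·3.52·2.09) = 1.995%.
σ_{20d} = 1.995% × √20 = 8.922%.
z(97.5%) = 1.960.
VaR = 1.960 × 8.922% = 17.487%; on $80,000,000 that is $13,989,600.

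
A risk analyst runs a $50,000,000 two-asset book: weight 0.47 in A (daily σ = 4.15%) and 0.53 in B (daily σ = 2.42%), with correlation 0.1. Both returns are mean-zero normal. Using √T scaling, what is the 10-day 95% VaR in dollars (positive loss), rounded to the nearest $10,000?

$6,340,000

σ_p = √(0.47²·4.15² + 0.53²·2.42² + 2·0.1·0.47·0.53·4.15·2.42) = 2.439%.
σ_{10d} = 2.439% × √10 = 7.713%.
z(95%) = 1.645.
VaR = 1.645 × 7.713% = 12.688%; on $50,000,000 that is $6,344,000.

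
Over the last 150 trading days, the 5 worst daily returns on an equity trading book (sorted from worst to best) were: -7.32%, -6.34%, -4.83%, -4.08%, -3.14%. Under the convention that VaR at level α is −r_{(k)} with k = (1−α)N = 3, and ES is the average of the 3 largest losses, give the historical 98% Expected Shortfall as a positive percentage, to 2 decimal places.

The 3 worst returns sum to -18.49%.
ES = −(-18.49%) / 3 = 6.1633…% ≈ 6.16%.

6.16%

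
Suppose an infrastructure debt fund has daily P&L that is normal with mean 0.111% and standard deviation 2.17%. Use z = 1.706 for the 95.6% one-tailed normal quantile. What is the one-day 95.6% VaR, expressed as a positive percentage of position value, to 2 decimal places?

VaR = −μ + z·σ = −(0.111%) + 1.706 × 2.17% = 3.591%.

3.59%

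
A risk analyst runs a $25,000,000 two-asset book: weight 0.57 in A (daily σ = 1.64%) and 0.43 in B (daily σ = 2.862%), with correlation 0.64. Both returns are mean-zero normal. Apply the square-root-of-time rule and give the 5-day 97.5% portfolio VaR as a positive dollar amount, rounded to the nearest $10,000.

σ_p = √(0.57²·1.64² + 0.43²·2.862² + 2·0.64·0.57·0.43·1.64·2.862) = 1.965%.
σ_{5d} = 1.965% × √5 = 4.394%.
z(97.5%) = 1.960.
VaR = 1.960 × 4.394% = 8.612%; on $25,000,000 that is $2,153,000.

$2,150,000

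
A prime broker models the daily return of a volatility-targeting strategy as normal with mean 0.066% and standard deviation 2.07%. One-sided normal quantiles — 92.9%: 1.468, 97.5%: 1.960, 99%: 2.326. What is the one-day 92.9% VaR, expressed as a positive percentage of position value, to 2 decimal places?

VaR = −μ + z·σ = −(0.066%) + 1.468 × 2.07% = 2.973%.

2.97%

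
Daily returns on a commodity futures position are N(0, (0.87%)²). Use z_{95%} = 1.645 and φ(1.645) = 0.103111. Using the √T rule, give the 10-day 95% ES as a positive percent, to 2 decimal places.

5.67%

σ_{10d} = 0.87% × √10 = 2.751%.
ES multiplier = φ(z)/(1−α) = 0.103111/0.05 = 2.062.
ES = 2.751% × 2.062 = 5.673%.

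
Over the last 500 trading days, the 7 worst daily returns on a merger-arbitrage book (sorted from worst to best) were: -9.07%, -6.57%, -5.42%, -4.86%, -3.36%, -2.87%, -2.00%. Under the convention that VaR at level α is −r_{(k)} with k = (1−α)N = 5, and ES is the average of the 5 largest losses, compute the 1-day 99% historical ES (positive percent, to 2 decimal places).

The 5 worst returns sum to -29.28%.
ES = −(-29.28%) / 5 = 5.856% ≈ 5.86%.

5.86%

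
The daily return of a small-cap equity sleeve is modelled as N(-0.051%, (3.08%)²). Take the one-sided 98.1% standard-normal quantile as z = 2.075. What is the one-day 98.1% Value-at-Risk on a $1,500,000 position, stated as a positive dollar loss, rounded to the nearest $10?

VaR = −μ + z·σ = −(-0.051%) + 2.075 × 3.08% = 6.442%.
On $1,500,000: 0.06442 × $1,500,000 = $96,630.

$96,630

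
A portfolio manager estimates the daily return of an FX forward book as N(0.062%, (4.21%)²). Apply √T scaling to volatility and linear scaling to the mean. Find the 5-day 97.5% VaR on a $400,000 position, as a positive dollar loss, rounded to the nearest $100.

$72,600

At 97.5%, z = 1.960.
σ_{5d} = 4.21% × √5 = 9.414%; μ_{5d} = 5 × 0.062% = 0.310%.
VaR = −(0.310%) + 1.960 × 9.414% = 18.141%.
On $400,000: 0.18141 × $400,000 = $72,564.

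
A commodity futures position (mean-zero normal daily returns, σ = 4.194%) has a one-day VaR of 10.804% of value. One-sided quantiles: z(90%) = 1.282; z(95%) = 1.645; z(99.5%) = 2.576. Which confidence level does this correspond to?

Implied z = VaR/σ = 10.804 / 4.194 = 2.576.
This matches z(99.5%) = 2.576.

99.5%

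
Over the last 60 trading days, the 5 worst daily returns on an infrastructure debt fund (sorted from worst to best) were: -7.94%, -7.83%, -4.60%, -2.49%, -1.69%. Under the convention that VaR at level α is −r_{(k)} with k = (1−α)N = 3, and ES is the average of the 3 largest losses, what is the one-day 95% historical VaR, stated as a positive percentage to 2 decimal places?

k = 3; the 3rd lowest return is -4.60%, so VaR = 4.60%.

4.60%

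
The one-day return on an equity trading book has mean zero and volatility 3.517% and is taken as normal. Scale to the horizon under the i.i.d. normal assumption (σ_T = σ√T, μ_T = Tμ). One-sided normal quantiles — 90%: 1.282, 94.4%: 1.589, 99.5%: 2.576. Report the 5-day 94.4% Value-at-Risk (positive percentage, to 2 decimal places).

σ_{5d} = 3.517% × √5 = 7.864%.
VaR = 1.589 × 7.864% = 12.496%.

12.50%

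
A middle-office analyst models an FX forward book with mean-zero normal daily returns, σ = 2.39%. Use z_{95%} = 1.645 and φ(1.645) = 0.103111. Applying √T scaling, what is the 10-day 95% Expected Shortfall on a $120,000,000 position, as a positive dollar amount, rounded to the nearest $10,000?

$18,700,000

σ_{10d} = 2.39% × √10 = 7.558%.
ES multiplier = φ(z)/(1−α) = 0.103111/0.05 = 2.062.
ES = 7.558% × 2.062 = 15.585%; on $120,000,000: $18,702,000.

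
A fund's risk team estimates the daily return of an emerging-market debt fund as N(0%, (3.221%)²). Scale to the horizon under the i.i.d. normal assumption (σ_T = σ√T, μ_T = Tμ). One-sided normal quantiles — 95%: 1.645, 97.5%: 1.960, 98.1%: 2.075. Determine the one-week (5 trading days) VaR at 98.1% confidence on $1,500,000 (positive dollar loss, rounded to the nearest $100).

$224,200

σ_{5d} = 3.221% × √5 = 7.202%.
VaR = 2.075 × 7.202% = 14.944%.
On $1,500,000: 0.14944 × $1,500,000 = $224,160.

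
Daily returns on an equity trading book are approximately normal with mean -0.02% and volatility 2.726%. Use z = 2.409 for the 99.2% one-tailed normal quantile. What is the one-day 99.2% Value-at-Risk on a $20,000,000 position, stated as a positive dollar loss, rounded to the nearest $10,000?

$1,320,000

VaR = −μ + z·σ = −(-0.02%) + 2.409 × 2.726% = 6.587%.
On $20,000,000: 0.06587 × $20,000,000 = $1,317,400.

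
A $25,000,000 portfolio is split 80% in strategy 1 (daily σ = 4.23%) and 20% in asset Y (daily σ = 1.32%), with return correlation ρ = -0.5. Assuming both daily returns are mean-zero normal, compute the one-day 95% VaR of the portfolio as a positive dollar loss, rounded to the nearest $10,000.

σ_p² = 0.8²·4.23² + 0.2²·1.32² + 2·-0.5·0.8·0.2·4.23·1.32 = 10.6278 (%²).
σ_p = √10.6278 = 3.260%.
At 95%, z = 1.645.
VaR = 1.645 × 3.260% = 5.363%; on $25,000,000 that is $1,340,750.

$1,340,000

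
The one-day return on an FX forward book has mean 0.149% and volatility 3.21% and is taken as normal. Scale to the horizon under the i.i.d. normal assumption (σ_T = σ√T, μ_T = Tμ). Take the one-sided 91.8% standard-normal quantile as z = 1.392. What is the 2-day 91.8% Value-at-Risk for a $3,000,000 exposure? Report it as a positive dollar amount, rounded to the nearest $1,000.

σ_{2d} = 3.21% × √2 = 4.540%; μ_{2d} = 2 × 0.149% = 0.298%.
VaR = −(0.298%) + 1.392 × 4.540% = 6.022%.
On $3,000,000: 0.06022 × $3,000,000 = $180,660.

$181,000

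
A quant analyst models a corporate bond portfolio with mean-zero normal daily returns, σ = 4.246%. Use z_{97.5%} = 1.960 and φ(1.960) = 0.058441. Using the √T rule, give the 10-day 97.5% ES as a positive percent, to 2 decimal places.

31.39%

σ_{10d} = 4.246% × √10 = 13.427%.
ES multiplier = φ(z)/(1−α) = 0.058441/0.025 = 2.338.
ES = 13.427% × 2.338 = 31.392%.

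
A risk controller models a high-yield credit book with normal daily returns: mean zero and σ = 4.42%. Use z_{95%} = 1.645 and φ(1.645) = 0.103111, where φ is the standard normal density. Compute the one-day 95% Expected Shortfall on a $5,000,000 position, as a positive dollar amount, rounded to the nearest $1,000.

$456,000

Tail multiplier: φ(z)/(1−α) = 0.103111 / 0.05 = 2.062.
ES = 4.42% × 2.062 = 9.114%.
On $5,000,000: 0.09114 × $5,000,000 = $455,700.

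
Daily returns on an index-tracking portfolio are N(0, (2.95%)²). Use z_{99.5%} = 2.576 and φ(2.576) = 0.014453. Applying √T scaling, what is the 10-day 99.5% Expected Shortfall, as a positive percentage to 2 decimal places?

26.97%

σ_{10d} = 2.95% × √10 = 9.329%.
ES multiplier = φ(z)/(1−α) = 0.014453/0.005 = 2.891.
ES = 9.329% × 2.891 = 26.970%.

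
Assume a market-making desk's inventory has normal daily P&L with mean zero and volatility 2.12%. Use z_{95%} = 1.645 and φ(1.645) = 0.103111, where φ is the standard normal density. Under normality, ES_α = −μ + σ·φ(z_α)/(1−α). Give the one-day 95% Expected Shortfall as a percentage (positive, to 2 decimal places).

4.37%

Tail multiplier: φ(z)/(1−α) = 0.103111 / 0.05 = 2.062.
ES = 2.12% × 2.062 = 4.371%.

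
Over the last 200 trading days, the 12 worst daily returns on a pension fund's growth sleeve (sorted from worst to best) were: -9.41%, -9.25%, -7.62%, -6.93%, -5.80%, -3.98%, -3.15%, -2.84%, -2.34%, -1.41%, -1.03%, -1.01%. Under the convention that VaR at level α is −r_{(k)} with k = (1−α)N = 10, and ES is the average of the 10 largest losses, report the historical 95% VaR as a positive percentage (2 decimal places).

k = 10; the 10th lowest return is -1.41%, so VaR = 1.41%.

1.41%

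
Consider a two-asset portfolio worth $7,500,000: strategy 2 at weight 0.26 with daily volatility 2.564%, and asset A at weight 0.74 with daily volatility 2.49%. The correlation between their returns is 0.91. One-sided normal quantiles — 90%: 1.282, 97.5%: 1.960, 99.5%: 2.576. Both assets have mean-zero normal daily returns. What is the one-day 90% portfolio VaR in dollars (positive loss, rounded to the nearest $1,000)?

$237,000

σ_p² = 0.26²·2.564² + 0.74²·2.49² + 2·0.91·0.26·0.74·2.564·2.49 = 6.0752 (%²).
σ_p = √6.0752 = 2.465%.
VaR = 1.282 × 2.465% = 3.160%; on $7,500,000 that is $237,000.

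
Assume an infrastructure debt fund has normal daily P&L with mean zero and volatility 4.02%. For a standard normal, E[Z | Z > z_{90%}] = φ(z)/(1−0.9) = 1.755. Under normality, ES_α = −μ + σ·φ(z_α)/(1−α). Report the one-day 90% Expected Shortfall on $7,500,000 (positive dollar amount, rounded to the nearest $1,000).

$529,000

ES = 4.02% × 1.755 = 7.055%.
On $7,500,000: 0.07055 × $7,500,000 = $529,125.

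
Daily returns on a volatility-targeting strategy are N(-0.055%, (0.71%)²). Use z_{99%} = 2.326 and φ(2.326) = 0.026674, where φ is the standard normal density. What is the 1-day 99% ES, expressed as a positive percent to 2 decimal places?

Tail multiplier: φ(z)/(1−α) = 0.026674 / 0.01 = 2.667.
ES = −(-0.055%) + 0.71% × 2.667 = 1.949%.

1.95%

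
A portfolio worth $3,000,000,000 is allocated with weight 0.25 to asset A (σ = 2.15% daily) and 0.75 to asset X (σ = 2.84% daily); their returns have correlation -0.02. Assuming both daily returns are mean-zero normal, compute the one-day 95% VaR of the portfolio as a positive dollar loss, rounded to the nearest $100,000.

$107,900,000

σ_p² = 0.25²·2.15² + 0.75²·2.84² + 2·-0.02·0.25·0.75·2.15·2.84 = 4.7800 (%²).
σ_p = √4.7800 = 2.186%.
At 95%, z = 1.645.
VaR = 1.645 × 2.186% = 3.596%; on $3,000,000,000 that is $107,880,000.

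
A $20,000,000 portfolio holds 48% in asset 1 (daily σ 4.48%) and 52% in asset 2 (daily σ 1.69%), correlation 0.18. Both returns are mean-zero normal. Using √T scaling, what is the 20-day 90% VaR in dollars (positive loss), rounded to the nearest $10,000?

$2,830,000

σ_p = √(0.48²·4.48² + 0.52²·1.69² + 2·0.18·0.48·0.52·4.48·1.69) = 2.465%.
σ_{20d} = 2.465% × √20 = 11.024%.
z(90%) = 1.282.
VaR = 1.282 × 11.024% = 14.133%; on $20,000,000 that is $2,826,600.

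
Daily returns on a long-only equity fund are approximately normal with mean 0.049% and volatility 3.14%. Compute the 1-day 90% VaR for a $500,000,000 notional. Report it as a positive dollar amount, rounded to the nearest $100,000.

$19,900,000

At 90% one-sided, z = 1.282.
VaR = −μ + z·σ = −(0.049%) + 1.282 × 3.14% = 3.976%.
On $500,000,000: 0.03976 × $500,000,000 = $19,880,000.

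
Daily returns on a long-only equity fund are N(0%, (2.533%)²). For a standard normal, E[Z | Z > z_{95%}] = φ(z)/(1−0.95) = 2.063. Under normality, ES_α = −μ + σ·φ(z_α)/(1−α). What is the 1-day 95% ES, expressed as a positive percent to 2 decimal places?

5.23%

ES = 2.533% × 2.063 = 5.226%.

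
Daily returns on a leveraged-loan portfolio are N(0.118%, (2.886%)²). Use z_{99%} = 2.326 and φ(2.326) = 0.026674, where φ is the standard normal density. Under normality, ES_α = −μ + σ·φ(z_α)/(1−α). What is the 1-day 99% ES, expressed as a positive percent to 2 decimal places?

Tail multiplier: φ(z)/(1−α) = 0.026674 / 0.01 = 2.667.
ES = −(0.118%) + 2.886% × 2.667 = 7.579%.

7.58%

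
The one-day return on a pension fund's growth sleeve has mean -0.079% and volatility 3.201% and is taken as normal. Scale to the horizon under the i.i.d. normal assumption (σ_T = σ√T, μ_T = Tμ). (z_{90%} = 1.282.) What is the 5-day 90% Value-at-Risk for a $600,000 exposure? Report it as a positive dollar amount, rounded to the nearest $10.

$57,430

σ_{5d} = 3.201% × √5 = 7.158%; μ_{5d} = 5 × -0.079% = -0.395%.
VaR = −(-0.395%) + 1.282 × 7.158% = 9.572%.
On $600,000: 0.09572 × $600,000 = $57,432.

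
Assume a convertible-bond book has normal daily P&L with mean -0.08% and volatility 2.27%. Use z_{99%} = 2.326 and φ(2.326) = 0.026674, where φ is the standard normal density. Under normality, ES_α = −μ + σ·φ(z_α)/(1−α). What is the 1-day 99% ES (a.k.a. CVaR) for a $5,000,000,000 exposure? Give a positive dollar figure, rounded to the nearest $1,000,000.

Tail multiplier: φ(z)/(1−α) = 0.026674 / 0.01 = 2.667.
ES = −(-0.08%) + 2.27% × 2.667 = 6.134%.
On $5,000,000,000: 0.06134 × $5,000,000,000 = $306,700,000.

$307,000,000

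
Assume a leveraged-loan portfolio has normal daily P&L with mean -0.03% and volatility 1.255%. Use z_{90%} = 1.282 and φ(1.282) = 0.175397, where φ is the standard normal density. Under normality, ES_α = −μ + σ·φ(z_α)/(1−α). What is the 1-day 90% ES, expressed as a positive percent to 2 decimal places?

2.23%

Tail multiplier: φ(z)/(1−α) = 0.175397 / 0.1 = 1.754.
ES = −(-0.03%) + 1.255% × 1.754 = 2.231%.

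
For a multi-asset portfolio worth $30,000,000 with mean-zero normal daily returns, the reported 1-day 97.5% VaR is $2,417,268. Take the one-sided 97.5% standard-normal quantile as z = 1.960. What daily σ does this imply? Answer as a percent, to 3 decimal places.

VaR as a fraction: $2,417,268 / $30,000,000 = 8.058%.
σ = VaR / z = 8.058% / 1.960 = 4.111%.

4.111%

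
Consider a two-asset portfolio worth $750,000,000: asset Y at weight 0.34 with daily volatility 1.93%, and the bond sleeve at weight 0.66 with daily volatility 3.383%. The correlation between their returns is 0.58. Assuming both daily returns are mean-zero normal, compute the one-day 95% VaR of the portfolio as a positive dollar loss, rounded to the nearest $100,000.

σ_p² = 0.34²·1.93² + 0.66²·3.383² + 2·0.58·0.34·0.66·1.93·3.383 = 7.1155 (%²).
σ_p = √7.1155 = 2.667%.
At 95%, z = 1.645.
VaR = 1.645 × 2.667% = 4.387%; on $750,000,000 that is $32,902,500.

$32,900,000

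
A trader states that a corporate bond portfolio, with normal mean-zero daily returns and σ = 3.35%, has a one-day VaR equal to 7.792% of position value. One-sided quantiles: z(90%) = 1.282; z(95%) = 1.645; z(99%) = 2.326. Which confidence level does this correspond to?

Implied z = VaR/σ = 7.792 / 3.35 = 2.326.
This matches z(99%) = 2.326.

99%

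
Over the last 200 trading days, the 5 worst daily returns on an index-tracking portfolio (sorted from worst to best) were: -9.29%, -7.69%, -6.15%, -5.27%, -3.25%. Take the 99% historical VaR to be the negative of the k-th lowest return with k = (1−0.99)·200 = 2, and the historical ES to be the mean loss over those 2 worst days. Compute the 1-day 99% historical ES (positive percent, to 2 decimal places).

The 2 worst returns sum to -16.98%.
ES = −(-16.98%) / 2 = 8.49%.

8.49%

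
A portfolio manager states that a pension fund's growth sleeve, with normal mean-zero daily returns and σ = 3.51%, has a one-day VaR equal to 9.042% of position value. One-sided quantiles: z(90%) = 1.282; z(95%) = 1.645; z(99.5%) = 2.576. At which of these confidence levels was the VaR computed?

Implied z = VaR/σ = 9.042 / 3.51 = 2.576.
This matches z(99.5%) = 2.576.

99.5%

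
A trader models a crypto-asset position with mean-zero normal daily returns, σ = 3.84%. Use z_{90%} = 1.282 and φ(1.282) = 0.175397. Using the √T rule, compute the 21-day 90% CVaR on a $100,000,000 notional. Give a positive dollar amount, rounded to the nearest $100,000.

$30,900,000

σ_{21d} = 3.84% × √21 = 17.597%.
ES multiplier = φ(z)/(1−α) = 0.175397/0.1 = 1.754.
ES = 17.597% × 1.754 = 30.865%; on $100,000,000: $30,865,000.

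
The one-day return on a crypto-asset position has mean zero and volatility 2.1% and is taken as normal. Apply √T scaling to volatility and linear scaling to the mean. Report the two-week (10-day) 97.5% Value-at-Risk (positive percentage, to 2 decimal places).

13.02%

At 97.5%, z = 1.960.
σ_{10d} = 2.1% × √10 = 6.641%.
VaR = 1.960 × 6.641% = 13.016%.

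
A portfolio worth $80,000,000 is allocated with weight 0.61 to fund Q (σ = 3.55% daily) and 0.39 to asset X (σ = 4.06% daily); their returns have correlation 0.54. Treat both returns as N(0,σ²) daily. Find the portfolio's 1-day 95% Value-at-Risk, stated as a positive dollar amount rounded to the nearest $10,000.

$4,340,000

σ_p² = 0.61²·3.55² + 0.39²·4.06² + 2·0.54·0.61·0.39·3.55·4.06 = 10.8997 (%²).
σ_p = √10.8997 = 3.301%.
At 95%, z = 1.645.
VaR = 1.645 × 3.301% = 5.430%; on $80,000,000 that is $4,344,000.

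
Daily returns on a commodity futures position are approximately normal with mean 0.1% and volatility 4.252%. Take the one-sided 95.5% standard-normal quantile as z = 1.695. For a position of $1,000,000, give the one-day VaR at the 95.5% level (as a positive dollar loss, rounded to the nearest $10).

$71,070

VaR = −μ + z·σ = −(0.1%) + 1.695 × 4.252% = 7.107%.
On $1,000,000: 0.07107 × $1,000,000 = $71,070.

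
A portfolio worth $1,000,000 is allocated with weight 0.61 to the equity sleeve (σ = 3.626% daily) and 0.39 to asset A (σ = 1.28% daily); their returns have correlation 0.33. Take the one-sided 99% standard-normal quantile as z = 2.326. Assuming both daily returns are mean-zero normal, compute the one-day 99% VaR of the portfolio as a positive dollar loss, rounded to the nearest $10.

σ_p² = 0.61²·3.626² + 0.39²·1.28² + 2·0.33·0.61·0.39·3.626·1.28 = 5.8703 (%²).
σ_p = √5.8703 = 2.423%.
VaR = 2.326 × 2.423% = 5.636%; on $1,000,000 that is $56,360.

$56,360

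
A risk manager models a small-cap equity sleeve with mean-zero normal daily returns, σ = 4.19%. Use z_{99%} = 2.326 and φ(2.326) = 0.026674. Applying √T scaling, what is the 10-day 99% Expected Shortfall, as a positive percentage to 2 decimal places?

35.34%

σ_{10d} = 4.19% × √10 = 13.250%.
ES multiplier = φ(z)/(1−α) = 0.026674/0.01 = 2.667.
ES = 13.250% × 2.667 = 35.338%.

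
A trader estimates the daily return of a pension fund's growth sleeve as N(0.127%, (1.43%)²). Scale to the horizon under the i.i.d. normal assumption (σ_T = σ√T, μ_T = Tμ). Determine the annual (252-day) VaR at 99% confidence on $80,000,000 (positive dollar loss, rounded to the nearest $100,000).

At 99%, z = 2.326.
σ_{252d} = 1.43% × √252 = 22.701%; μ_{252d} = 252 × 0.127% = 32.004%.
VaR = −(32.004%) + 2.326 × 22.701% = 20.799%.
On $80,000,000: 0.20799 × $80,000,000 = $16,639,200.

$16,600,000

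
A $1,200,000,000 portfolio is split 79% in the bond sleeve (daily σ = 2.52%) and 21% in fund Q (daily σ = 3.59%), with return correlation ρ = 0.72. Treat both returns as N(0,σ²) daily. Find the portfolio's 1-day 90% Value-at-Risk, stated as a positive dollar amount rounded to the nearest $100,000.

$39,800,000

σ_p² = 0.79²·2.52² + 0.21²·3.59² + 2·0.72·0.79·0.21·2.52·3.59 = 6.6929 (%²).
σ_p = √6.6929 = 2.587%.
At 90%, z = 1.282.
VaR = 1.282 × 2.587% = 3.317%; on $1,200,000,000 that is $39,804,000.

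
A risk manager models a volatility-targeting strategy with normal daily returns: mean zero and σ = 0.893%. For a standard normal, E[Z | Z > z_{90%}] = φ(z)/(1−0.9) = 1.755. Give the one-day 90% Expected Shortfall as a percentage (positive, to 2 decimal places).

1.57%

ES = 0.893% × 1.755 = 1.567%.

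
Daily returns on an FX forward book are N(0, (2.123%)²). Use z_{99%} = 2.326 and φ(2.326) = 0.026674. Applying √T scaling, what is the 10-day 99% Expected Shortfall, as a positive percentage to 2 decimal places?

17.91%

σ_{10d} = 2.123% × √10 = 6.714%.
ES multiplier = φ(z)/(1−α) = 0.026674/0.01 = 2.667.
ES = 6.714% × 2.667 = 17.906%.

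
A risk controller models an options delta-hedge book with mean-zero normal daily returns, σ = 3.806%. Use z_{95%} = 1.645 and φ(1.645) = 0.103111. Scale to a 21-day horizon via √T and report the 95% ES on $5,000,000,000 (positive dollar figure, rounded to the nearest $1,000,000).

σ_{21d} = 3.806% × √21 = 17.441%.
ES multiplier = φ(z)/(1−α) = 0.103111/0.05 = 2.062.
ES = 17.441% × 2.062 = 35.963%; on $5,000,000,000: $1,798,150,000.

$1,798,000,000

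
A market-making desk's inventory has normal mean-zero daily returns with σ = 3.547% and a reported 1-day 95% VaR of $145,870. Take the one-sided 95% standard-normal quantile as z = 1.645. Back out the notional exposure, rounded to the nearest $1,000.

VaR as a fraction of value: z·σ = 1.645 × 3.547% = 5.83481%.
Position = $145,870 / 0.0583482 = $2,499,994.

$2,500,000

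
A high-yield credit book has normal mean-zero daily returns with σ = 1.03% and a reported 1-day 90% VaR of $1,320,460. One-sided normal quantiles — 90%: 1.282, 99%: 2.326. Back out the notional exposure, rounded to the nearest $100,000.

VaR as a fraction of value: z·σ = 1.282 × 1.03% = 1.32046%.
Position = $1,320,460 / 0.0132046 = $100,000,000.

$100,000,000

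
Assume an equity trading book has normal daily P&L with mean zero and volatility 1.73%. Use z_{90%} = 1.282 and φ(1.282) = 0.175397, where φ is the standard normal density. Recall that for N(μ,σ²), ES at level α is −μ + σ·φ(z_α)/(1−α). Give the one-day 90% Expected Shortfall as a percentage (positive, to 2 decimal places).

Tail multiplier: φ(z)/(1−α) = 0.175397 / 0.1 = 1.754.
ES = 1.73% × 1.754 = 3.034%.

3.03%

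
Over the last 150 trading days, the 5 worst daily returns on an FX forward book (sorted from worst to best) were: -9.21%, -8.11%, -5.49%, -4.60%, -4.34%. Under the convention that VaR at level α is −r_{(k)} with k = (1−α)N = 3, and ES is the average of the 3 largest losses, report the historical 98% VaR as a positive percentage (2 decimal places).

k = 3; the 3rd lowest return is -5.49%, so VaR = 5.49%.

5.49%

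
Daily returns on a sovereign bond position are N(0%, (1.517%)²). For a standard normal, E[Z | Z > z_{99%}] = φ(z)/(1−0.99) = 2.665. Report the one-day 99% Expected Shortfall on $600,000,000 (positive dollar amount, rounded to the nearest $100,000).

$24,300,000

ES = 1.517% × 2.665 = 4.043%.
On $600,000,000: 0.04043 × $600,000,000 = $24,258,000.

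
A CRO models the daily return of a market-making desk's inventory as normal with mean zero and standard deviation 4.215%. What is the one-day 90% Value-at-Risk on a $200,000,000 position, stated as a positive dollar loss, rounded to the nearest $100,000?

At 90% one-sided, z = 1.282.
VaR = z·σ = 1.282 × 4.215% = 5.404%.
On $200,000,000: 0.05404 × $200,000,000 = $10,808,000.

$10,800,000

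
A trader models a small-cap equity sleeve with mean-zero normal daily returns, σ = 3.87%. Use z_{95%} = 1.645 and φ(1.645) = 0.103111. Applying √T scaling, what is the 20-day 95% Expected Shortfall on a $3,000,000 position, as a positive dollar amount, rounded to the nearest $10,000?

$1,070,000

σ_{20d} = 3.87% × √20 = 17.307%.
ES multiplier = φ(z)/(1−α) = 0.103111/0.05 = 2.062.
ES = 17.307% × 2.062 = 35.687%; on $3,000,000: $1,070,610.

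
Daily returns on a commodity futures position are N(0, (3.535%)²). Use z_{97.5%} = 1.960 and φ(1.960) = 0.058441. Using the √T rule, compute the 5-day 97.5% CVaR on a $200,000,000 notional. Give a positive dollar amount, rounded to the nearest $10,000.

σ_{5d} = 3.535% × √5 = 7.905%.
ES multiplier = φ(z)/(1−α) = 0.058441/0.025 = 2.338.
ES = 7.905% × 2.338 = 18.482%; on $200,000,000: $36,964,000.

$36,960,000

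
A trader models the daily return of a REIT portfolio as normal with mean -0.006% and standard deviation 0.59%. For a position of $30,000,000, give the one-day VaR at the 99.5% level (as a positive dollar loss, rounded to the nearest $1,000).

$458,000

At 99.5% one-sided, z = 2.576.
VaR = −μ + z·σ = −(-0.006%) + 2.576 × 0.59% = 1.526%.
On $30,000,000: 0.01526 × $30,000,000 = $457,800.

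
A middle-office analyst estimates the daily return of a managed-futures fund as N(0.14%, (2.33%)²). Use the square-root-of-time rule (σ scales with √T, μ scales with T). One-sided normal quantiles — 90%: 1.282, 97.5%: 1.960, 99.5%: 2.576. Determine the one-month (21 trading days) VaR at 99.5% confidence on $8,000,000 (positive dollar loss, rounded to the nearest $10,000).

$1,970,000

σ_{21d} = 2.33% × √21 = 10.677%; μ_{21d} = 21 × 0.14% = 2.940%.
VaR = −(2.940%) + 2.576 × 10.677% = 24.564%.
On $8,000,000: 0.24564 × $8,000,000 = $1,965,120.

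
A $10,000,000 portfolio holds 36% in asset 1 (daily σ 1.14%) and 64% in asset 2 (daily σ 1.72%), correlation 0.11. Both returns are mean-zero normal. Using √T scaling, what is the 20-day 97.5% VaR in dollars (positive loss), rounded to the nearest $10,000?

σ_p = √(0.36²·1.14² + 0.64²·1.72² + 2·0.11·0.36·0.64·1.14·1.72) = 1.216%.
σ_{20d} = 1.216% × √20 = 5.438%.
z(97.5%) = 1.960.
VaR = 1.960 × 5.438% = 10.658%; on $10,000,000 that is $1,065,800.

$1,070,000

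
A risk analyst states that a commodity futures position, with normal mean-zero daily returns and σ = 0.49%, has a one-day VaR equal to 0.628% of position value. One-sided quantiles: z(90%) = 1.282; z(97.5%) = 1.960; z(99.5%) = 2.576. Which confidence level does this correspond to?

90%

Implied z = VaR/σ = 0.628 / 0.49 = 1.282.
This matches z(90%) = 1.282.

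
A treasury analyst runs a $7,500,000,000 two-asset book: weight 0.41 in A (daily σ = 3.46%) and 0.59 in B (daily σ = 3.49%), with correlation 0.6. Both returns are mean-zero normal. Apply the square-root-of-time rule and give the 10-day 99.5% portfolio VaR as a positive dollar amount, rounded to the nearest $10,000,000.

σ_p = √(0.41²·3.46² + 0.59²·3.49² + 2·0.6·0.41·0.59·3.46·3.49) = 3.124%.
σ_{10d} = 3.124% × √10 = 9.879%.
z(99.5%) = 2.576.
VaR = 2.576 × 9.879% = 25.448%; on $7,500,000,000 that is $1,908,600,000.

$1,910,000,000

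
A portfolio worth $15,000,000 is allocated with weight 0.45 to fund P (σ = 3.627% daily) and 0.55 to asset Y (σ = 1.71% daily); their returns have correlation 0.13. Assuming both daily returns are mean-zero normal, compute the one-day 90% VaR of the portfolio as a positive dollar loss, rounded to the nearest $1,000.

σ_p² = 0.45²·3.627² + 0.55²·1.71² + 2·0.13·0.45·0.55·3.627·1.71 = 3.9476 (%²).
σ_p = √3.9476 = 1.987%.
At 90%, z = 1.282.
VaR = 1.282 × 1.987% = 2.547%; on $15,000,000 that is $382,050.

$382,000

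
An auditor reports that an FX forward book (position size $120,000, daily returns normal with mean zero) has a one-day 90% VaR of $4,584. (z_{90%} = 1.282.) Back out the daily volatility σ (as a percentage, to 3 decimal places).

VaR as a fraction: $4,584 / $120,000 = 3.820%.
σ = VaR / z = 3.820% / 1.282 = 2.980%.

2.980%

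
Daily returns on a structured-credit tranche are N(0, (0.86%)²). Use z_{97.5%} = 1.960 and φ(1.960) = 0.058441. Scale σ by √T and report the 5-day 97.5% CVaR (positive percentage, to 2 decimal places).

σ_{5d} = 0.86% × √5 = 1.923%.
ES multiplier = φ(z)/(1−α) = 0.058441/0.025 = 2.338.
ES = 1.923% × 2.338 = 4.496%.

4.50%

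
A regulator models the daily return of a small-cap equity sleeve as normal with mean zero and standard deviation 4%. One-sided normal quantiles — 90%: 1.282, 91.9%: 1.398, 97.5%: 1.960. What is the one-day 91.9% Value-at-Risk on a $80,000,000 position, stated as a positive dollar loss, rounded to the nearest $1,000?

$4,474,000

VaR = z·σ = 1.398 × 4% = 5.592%.
On $80,000,000: 0.05592 × $80,000,000 = $4,473,600.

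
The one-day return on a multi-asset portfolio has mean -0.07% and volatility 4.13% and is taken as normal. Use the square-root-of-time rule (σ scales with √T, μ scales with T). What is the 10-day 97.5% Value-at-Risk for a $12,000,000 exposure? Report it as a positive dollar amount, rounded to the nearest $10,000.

$3,160,000

At 97.5%, z = 1.960.
σ_{10d} = 4.13% × √10 = 13.060%; μ_{10d} = 10 × -0.07% = -0.700%.
VaR = −(-0.700%) + 1.960 × 13.060% = 26.298%.
On $12,000,000: 0.26298 × $12,000,000 = $3,155,760.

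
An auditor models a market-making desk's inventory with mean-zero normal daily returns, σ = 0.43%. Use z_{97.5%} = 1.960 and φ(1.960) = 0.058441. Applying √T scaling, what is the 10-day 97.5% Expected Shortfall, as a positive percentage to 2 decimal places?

σ_{10d} = 0.43% × √10 = 1.360%.
ES multiplier = φ(z)/(1−α) = 0.058441/0.025 = 2.338.
ES = 1.360% × 2.338 = 3.180%.

3.18%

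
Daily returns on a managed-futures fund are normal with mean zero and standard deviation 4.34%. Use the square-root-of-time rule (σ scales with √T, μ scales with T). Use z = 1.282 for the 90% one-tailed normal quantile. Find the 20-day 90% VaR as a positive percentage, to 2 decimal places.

σ_{20d} = 4.34% × √20 = 19.409%.
VaR = 1.282 × 19.409% = 24.882%.

24.88%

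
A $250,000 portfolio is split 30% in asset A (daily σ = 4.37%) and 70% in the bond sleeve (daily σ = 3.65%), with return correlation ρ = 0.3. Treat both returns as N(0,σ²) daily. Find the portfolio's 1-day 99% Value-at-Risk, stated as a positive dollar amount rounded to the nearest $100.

$18,600

σ_p² = 0.3²·4.37² + 0.7²·3.65² + 2·0.3·0.3·0.7·4.37·3.65 = 10.2565 (%²).
σ_p = √10.2565 = 3.203%.
At 99%, z = 2.326.
VaR = 2.326 × 3.203% = 7.450%; on $250,000 that is $18,625.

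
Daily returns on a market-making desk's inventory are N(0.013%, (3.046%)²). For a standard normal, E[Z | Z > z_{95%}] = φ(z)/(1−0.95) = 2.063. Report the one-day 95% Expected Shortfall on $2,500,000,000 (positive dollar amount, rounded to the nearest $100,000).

$156,800,000

ES = −(0.013%) + 3.046% × 2.063 = 6.271%.
On $2,500,000,000: 0.06271 × $2,500,000,000 = $156,775,000.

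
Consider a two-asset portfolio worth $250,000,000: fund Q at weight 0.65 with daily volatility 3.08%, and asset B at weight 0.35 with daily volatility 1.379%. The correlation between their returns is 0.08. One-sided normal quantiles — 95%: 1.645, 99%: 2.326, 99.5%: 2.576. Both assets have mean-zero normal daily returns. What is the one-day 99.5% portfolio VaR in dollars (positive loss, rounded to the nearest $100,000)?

σ_p² = 0.65²·3.08² + 0.35²·1.379² + 2·0.08·0.65·0.35·3.08·1.379 = 4.3956 (%²).
σ_p = √4.3956 = 2.097%.
VaR = 2.576 × 2.097% = 5.402%; on $250,000,000 that is $13,505,000.

$13,500,000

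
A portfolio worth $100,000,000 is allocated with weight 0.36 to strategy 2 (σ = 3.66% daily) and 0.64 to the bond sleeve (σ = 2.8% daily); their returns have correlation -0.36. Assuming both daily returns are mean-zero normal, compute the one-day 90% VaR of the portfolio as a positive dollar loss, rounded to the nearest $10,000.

$2,310,000

σ_p² = 0.36²·3.66² + 0.64²·2.8² + 2·-0.36·0.36·0.64·3.66·2.8 = 3.2473 (%²).
σ_p = √3.2473 = 1.802%.
At 90%, z = 1.282.
VaR = 1.282 × 1.802% = 2.310%; on $100,000,000 that is $2,310,000.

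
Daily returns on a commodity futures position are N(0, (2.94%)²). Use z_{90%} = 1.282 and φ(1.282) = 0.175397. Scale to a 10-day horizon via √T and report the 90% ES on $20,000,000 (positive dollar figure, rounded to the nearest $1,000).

$3,261,000

σ_{10d} = 2.94% × √10 = 9.297%.
ES multiplier = φ(z)/(1−α) = 0.175397/0.1 = 1.754.
ES = 9.297% × 1.754 = 16.307%; on $20,000,000: $3,261,400.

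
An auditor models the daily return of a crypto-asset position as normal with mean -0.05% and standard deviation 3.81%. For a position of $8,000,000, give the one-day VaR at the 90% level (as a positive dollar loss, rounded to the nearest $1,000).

$395,000

At 90% one-sided, z = 1.282.
VaR = −μ + z·σ = −(-0.05%) + 1.282 × 3.81% = 4.934%.
On $8,000,000: 0.04934 × $8,000,000 = $394,720.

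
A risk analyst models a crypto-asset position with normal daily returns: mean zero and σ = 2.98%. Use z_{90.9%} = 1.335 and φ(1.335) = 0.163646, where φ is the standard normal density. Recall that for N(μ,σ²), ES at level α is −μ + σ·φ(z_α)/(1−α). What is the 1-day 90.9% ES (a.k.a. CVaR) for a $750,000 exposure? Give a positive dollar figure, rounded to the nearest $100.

$40,200

Tail multiplier: φ(z)/(1−α) = 0.163646 / 0.091 = 1.798.
ES = 2.98% × 1.798 = 5.358%.
On $750,000: 0.05358 × $750,000 = $40,185.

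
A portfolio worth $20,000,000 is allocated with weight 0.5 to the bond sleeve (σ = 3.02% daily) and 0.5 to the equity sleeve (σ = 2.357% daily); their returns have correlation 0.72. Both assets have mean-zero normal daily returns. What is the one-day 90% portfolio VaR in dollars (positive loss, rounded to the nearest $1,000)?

σ_p² = 0.5²·3.02² + 0.5²·2.357² + 2·0.72·0.5·0.5·3.02·2.357 = 6.2315 (%²).
σ_p = √6.2315 = 2.496%.
At 90%, z = 1.282.
VaR = 1.282 × 2.496% = 3.200%; on $20,000,000 that is $640,000.

$640,000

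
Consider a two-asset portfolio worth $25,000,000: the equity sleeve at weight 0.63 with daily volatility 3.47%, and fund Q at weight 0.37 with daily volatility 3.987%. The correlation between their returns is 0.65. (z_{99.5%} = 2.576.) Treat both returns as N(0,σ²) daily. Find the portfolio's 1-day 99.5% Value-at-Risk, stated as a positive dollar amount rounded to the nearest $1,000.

$2,150,000

σ_p² = 0.63²·3.47² + 0.37²·3.987² + 2·0.65·0.63·0.37·3.47·3.987 = 11.1476 (%²).
σ_p = √11.1476 = 3.339%.
VaR = 2.576 × 3.339% = 8.601%; on $25,000,000 that is $2,150,250.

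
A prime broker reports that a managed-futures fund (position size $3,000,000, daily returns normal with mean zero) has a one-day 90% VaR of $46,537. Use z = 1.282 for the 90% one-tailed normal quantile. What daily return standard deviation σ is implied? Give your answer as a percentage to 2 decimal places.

1.21%

VaR as a fraction: $46,537 / $3,000,000 = 1.551%.
σ = VaR / z = 1.551% / 1.282 = 1.210%.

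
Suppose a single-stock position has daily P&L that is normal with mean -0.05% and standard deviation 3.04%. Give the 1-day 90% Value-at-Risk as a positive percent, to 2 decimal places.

3.95%

At 90% one-sided, z = 1.282.
VaR = −μ + z·σ = −(-0.05%) + 1.282 × 3.04% = 3.947%.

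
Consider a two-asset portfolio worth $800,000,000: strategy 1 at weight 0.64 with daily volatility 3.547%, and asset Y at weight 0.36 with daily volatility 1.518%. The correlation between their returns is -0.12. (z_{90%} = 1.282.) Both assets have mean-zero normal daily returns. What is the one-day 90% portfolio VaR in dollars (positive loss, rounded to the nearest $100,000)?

σ_p² = 0.64²·3.547² + 0.36²·1.518² + 2·-0.12·0.64·0.36·3.547·1.518 = 5.1542 (%²).
σ_p = √5.1542 = 2.270%.
VaR = 1.282 × 2.270% = 2.910%; on $800,000,000 that is $23,280,000.

$23,300,000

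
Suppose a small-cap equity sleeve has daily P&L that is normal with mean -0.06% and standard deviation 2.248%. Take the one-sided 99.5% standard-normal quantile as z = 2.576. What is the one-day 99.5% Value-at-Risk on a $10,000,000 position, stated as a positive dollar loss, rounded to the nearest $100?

$585,100

VaR = −μ + z·σ = −(-0.06%) + 2.576 × 2.248% = 5.851%.
On $10,000,000: 0.05851 × $10,000,000 = $585,100.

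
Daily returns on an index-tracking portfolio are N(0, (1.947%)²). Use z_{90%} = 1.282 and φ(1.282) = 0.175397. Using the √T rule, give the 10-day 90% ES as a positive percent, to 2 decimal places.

σ_{10d} = 1.947% × √10 = 6.157%.
ES multiplier = φ(z)/(1−α) = 0.175397/0.1 = 1.754.
ES = 6.157% × 1.754 = 10.799%.

10.80%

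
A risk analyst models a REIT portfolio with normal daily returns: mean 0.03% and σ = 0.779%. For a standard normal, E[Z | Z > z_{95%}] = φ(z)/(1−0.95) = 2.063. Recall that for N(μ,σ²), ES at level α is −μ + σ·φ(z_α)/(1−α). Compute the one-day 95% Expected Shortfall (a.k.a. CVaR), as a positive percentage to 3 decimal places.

1.577%

ES = −(0.03%) + 0.779% × 2.063 = 1.577%.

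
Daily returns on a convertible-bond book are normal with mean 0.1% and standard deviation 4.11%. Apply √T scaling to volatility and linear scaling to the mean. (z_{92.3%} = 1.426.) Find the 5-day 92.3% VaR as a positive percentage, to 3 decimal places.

12.605%

σ_{5d} = 4.11% × √5 = 9.190%; μ_{5d} = 5 × 0.1% = 0.500%.
VaR = −(0.500%) + 1.426 × 9.190% = 12.605%.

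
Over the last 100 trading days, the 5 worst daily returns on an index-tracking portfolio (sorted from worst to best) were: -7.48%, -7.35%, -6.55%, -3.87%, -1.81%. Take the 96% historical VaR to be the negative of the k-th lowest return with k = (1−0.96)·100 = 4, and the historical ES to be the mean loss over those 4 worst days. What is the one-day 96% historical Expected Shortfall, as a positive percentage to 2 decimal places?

6.31%

The 4 worst returns sum to -25.25%.
ES = −(-25.25%) / 4 = 6.3125% ≈ 6.31%.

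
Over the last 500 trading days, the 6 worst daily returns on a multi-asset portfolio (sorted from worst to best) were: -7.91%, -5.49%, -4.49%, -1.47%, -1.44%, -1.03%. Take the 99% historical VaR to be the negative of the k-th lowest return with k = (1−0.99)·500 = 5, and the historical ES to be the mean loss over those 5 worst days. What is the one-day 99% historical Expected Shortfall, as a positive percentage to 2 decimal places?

4.16%

The 5 worst returns sum to -20.80%.
ES = −(-20.80%) / 5 = 4.16%.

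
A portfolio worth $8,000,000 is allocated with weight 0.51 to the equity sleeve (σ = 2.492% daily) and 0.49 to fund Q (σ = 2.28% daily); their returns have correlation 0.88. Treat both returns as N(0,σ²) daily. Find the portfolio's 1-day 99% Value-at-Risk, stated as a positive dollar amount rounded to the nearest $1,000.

$431,000

σ_p² = 0.51²·2.492² + 0.49²·2.28² + 2·0.88·0.51·0.49·2.492·2.28 = 5.3623 (%²).
σ_p = √5.3623 = 2.316%.
At 99%, z = 2.326.
VaR = 2.326 × 2.316% = 5.387%; on $8,000,000 that is $430,960.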